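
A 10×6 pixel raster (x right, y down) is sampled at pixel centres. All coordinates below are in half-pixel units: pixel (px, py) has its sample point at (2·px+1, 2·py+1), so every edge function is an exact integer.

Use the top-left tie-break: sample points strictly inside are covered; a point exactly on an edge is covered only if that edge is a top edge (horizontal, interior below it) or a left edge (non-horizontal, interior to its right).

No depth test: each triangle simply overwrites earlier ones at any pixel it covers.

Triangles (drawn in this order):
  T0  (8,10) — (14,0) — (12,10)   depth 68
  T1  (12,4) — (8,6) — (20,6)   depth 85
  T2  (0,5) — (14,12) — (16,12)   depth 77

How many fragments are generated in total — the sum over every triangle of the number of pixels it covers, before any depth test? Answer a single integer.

T0:
  2·area = 40
  edge (8, 10)→(14, 0): d=(6,-10) top-left  bias=+0
  edge (14, 0)→(12, 10): d=(-2,10) right/bottom  bias=-1
  edge (12, 10)→(8, 10): d=(-4,0) right/bottom  bias=-1
    (6,1)@(13, 3): e=[8,4,28] → #
    (7,1)@(15, 3): e=[28,-16,28] → ·
    (5,2)@(11, 5): e=[0,20,20] → #  [on edge]
    (6,2)@(13, 5): e=[20,0,20] → ·  [on edge]
    (5,3)@(11, 7): e=[12,16,12] → #
    (6,3)@(13, 7): e=[32,-4,12] → ·
    (4,4)@(9, 9): e=[4,32,4] → #
    (6,4)@(13, 9): e=[44,-8,4] → ·
    (4,5)@(9, 11): e=[16,28,-4] → ·
    (5,5)@(11, 11): e=[36,8,-4] → ·
  covered (5 px):
    · · · · · · · · · ·
    · · · · · · # · · ·
    · · · · · # · · · ·
    · · · · · # · · · ·
    · · · · # # · · · ·
    · · · · · · · · · ·
T1:
  2·area = 24  (B↔C swapped to make it positive)
  edge (12, 4)→(20, 6): d=(8,2) right/bottom  bias=-1
  edge (20, 6)→(8, 6): d=(-12,0) right/bottom  bias=-1
  edge (8, 6)→(12, 4): d=(4,-2) top-left  bias=+0
    (5,2)@(11, 5): e=[10,12,2] → #
    (6,2)@(13, 5): e=[6,12,6] → #
    (7,2)@(15, 5): e=[2,12,10] → #
    (8,2)@(17, 5): e=[-2,12,14] → ·
    (5,3)@(11, 7): e=[26,-12,10] → ·
    (6,3)@(13, 7): e=[22,-12,14] → ·
    (7,3)@(15, 7): e=[18,-12,18] → ·
  covered (3 px):
    · · · · · · · · · ·
    · · · · · · · · · ·
    · · · · · # # # · ·
    · · · · · · · · · ·
    · · · · · · · · · ·
    · · · · · · · · · ·
T2:
  2·area = 14  (B↔C swapped to make it positive)
  edge (0, 5)→(16, 12): d=(16,7) right/bottom  bias=-1
  edge (16, 12)→(14, 12): d=(-2,0) right/bottom  bias=-1
  edge (14, 12)→(0, 5): d=(-14,-7) top-left  bias=+0
    (4,4)@(9, 9): e=[1,6,7] → #
    (5,4)@(11, 9): e=[-13,6,21] → ·
    (4,5)@(9, 11): e=[33,2,-21] → ·
    (6,5)@(13, 11): e=[5,2,7] → #
    (7,5)@(15, 11): e=[-9,2,21] → ·
  covered (2 px):
    · · · · · · · · · ·
    · · · · · · · · · ·
    · · · · · · · · · ·
    · · · · · · · · · ·
    · · · · # · · · · ·
    · · · · · · # · · ·

Result: 10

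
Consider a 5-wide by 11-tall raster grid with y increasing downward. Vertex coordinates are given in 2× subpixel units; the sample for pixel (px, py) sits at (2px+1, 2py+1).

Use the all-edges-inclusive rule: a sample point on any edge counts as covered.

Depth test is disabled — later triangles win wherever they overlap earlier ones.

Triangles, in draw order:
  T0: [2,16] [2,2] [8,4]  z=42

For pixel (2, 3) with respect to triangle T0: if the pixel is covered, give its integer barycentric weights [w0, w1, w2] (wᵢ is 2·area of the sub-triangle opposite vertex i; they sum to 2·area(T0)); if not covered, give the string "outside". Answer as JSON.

T0:
  2·area = 84
  edge (2, 16)→(2, 2): d=(0,-14) inclusive
  edge (2, 2)→(8, 4): d=(6,2) inclusive
  edge (8, 4)→(2, 16): d=(-6,12) inclusive
    (1,1)@(3, 3): e=[14,4,66] → #
    (2,1)@(5, 3): e=[42,0,42] → #  [on edge]
    (3,1)@(7, 3): e=[70,-4,18] → ·
    (1,2)@(3, 5): e=[14,16,54] → #
    (3,2)@(7, 5): e=[70,8,6] → #
    (4,2)@(9, 5): e=[98,4,-18] → ·
    (1,3)@(3, 7): e=[14,28,42] → #
    (3,3)@(7, 7): e=[70,20,-6] → ·
    (1,4)@(3, 9): e=[14,40,30] → #
    (3,4)@(7, 9): e=[70,32,-18] → ·
    (1,5)@(3, 11): e=[14,52,18] → #
    (2,5)@(5, 11): e=[42,48,-6] → ·
  covered (11 px):
    · · · · ·
    · # # · ·
    · # # # ·
    · # # · ·
    · # # · ·
    · # · · ·
    · # · · ·
    · · · · ·
    · · · · ·
    · · · · ·
    · · · · ·

Final: [24,18,42]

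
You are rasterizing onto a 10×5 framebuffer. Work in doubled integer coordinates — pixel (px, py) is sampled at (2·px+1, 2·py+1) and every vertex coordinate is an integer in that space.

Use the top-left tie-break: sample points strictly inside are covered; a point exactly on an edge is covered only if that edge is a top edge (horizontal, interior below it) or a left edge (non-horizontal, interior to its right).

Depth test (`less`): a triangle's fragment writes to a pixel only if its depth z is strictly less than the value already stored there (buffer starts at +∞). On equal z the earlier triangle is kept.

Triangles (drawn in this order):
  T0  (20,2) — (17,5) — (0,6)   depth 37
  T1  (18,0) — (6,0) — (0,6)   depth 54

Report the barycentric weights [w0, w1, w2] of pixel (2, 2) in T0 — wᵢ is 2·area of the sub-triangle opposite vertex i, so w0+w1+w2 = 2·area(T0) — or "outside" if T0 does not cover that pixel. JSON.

T0:
  2·area = 48
  edge (20, 2)→(17, 5): d=(-3,3) right/bottom  bias=-1
  edge (17, 5)→(0, 6): d=(-17,1) right/bottom  bias=-1
  edge (0, 6)→(20, 2): d=(20,-4) top-left  bias=+0
    (7,1)@(15, 3): e=[12,36,0] → X  [on edge]
    (8,1)@(17, 3): e=[6,34,8] → X
    (9,1)@(19, 3): e=[0,32,16] → .  [on edge]
    (2,2)@(5, 5): e=[36,12,0] → X  [on edge]
    (3,2)@(7, 5): e=[30,10,8] → X
    (4,2)@(9, 5): e=[24,8,16] → X
    (5,2)@(11, 5): e=[18,6,24] → X
    (6,2)@(13, 5): e=[12,4,32] → X
    (8,2)@(17, 5): e=[0,0,48] → .  [on edge]
    (2,3)@(5, 7): e=[30,-22,40] → .
    (3,3)@(7, 7): e=[24,-24,48] → .
    (4,3)@(9, 7): e=[18,-26,56] → .
    (7,3)@(15, 7): e=[0,-32,80] → .  [on edge]
    (6,4)@(13, 9): e=[0,-64,112] → .  [on edge]
  covered (8 px):
    . . . . . . . . . .
    . . . . . . . X X .
    . . X X X X X X . .
    . . . . . . . . . .
    . . . . . . . . . .
T1:
  2·area = 72  (B↔C swapped to make it positive)
  edge (18, 0)→(0, 6): d=(-18,6) right/bottom  bias=-1
  edge (0, 6)→(6, 0): d=(6,-6) top-left  bias=+0
  edge (6, 0)→(18, 0): d=(12,0) top-left  bias=+0
    (2,0)@(5, 1): e=[60,0,12] → X  [on edge]
    (3,0)@(7, 1): e=[48,12,12] → X
    (4,0)@(9, 1): e=[36,24,12] → X
    (5,0)@(11, 1): e=[24,36,12] → X
    (6,0)@(13, 1): e=[12,48,12] → X
    (7,0)@(15, 1): e=[0,60,12] → .  [on edge]
    (1,1)@(3, 3): e=[36,0,36] → X  [on edge]
    (4,1)@(9, 3): e=[0,36,36] → .  [on edge]
    (5,1)@(11, 3): e=[-12,48,36] → .
    (6,1)@(13, 3): e=[-24,60,36] → .
    (0,2)@(1, 5): e=[12,0,60] → X  [on edge]
    (1,2)@(3, 5): e=[0,12,60] → .  [on edge]
  covered (9 px):
    . . X X X X X . . .
    . X X X . . . . . .
    X . . . . . . . . .
    . . . . . . . . . .
    . . . . . . . . . .

Answer: [12,0,36]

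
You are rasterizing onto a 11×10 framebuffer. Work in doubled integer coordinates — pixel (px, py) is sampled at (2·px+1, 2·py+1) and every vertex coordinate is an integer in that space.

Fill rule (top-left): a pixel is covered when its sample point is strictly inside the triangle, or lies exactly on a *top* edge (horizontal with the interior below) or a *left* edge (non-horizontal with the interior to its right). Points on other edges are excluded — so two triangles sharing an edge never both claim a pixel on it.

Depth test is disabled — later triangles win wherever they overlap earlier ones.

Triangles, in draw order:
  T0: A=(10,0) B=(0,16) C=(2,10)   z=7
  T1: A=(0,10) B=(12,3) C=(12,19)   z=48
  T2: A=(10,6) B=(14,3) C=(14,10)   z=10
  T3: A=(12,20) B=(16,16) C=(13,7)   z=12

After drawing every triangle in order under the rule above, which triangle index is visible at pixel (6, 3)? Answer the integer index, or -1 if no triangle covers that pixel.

T0:
  2·area = 28
  edge (10, 0)→(0, 16): d=(-10,16) right/bottom  bias=-1
  edge (0, 16)→(2, 10): d=(2,-6) top-left  bias=+0
  edge (2, 10)→(10, 0): d=(8,-10) top-left  bias=+0
    (2,0)@(5, 1): e=[70,0,-42] → ·  [on edge]
    (1,3)@(3, 7): e=[42,0,-14] → ·  [on edge]
    (2,3)@(5, 7): e=[10,12,6] → █
    (3,3)@(7, 7): e=[-22,24,26] → ·
    (1,4)@(3, 9): e=[22,4,2] → █
    (2,4)@(5, 9): e=[-10,16,22] → ·
    (1,5)@(3, 11): e=[2,8,18] → █
    (2,5)@(5, 11): e=[-30,20,38] → ·
    (0,6)@(1, 13): e=[14,0,14] → █  [on edge]
    (1,6)@(3, 13): e=[-18,12,34] → ·
    (0,7)@(1, 15): e=[-6,4,30] → ·
  covered (4 px):
    · · · · · · · · · · ·
    · · · · · · · · · · ·
    · · · · · · · · · · ·
    · · █ · · · · · · · ·
    · █ · · · · · · · · ·
    · █ · · · · · · · · ·
    █ · · · · · · · · · ·
    · · · · · · · · · · ·
    · · · · · · · · · · ·
    · · · · · · · · · · ·
T1:
  2·area = 192
  edge (0, 10)→(12, 3): d=(12,-7) top-left  bias=+0
  edge (12, 3)→(12, 19): d=(0,16) right/bottom  bias=-1
  edge (12, 19)→(0, 10): d=(-12,-9) top-left  bias=+0
    (4,2)@(9, 5): e=[3,48,141] → █
    (5,2)@(11, 5): e=[17,16,159] → █
    (6,2)@(13, 5): e=[31,-16,177] → ·
    (3,3)@(7, 7): e=[13,80,99] → █
    (6,3)@(13, 7): e=[55,-16,153] → ·
    (1,4)@(3, 9): e=[9,144,39] → █
    (2,4)@(5, 9): e=[23,112,57] → █
    (6,4)@(13, 9): e=[79,-16,129] → ·
    (1,5)@(3, 11): e=[33,144,15] → █
    (6,5)@(13, 11): e=[103,-16,105] → ·
    (1,6)@(3, 13): e=[57,144,-9] → ·
    (2,6)@(5, 13): e=[71,112,9] → █
  covered (23 px):
    · · · · · · · · · · ·
    · · · · · · · · · · ·
    · · · · █ █ · · · · ·
    · · · █ █ █ · · · · ·
    · █ █ █ █ █ · · · · ·
    · █ █ █ █ █ · · · · ·
    · · █ █ █ █ · · · · ·
    · · · █ █ █ · · · · ·
    · · · · · █ · · · · ·
    · · · · · · · · · · ·
T2:
  2·area = 28
  edge (10, 6)→(14, 3): d=(4,-3) top-left  bias=+0
  edge (14, 3)→(14, 10): d=(0,7) right/bottom  bias=-1
  edge (14, 10)→(10, 6): d=(-4,-4) top-left  bias=+0
    (2,0)@(5, 1): e=[-35,63,0] → ·  [on edge]
    (3,1)@(7, 3): e=[-21,49,0] → ·  [on edge]
    (4,2)@(9, 5): e=[-7,35,0] → ·  [on edge]
    (6,2)@(13, 5): e=[5,7,16] → █
    (7,2)@(15, 5): e=[11,-7,24] → ·
    (5,3)@(11, 7): e=[7,21,0] → █  [on edge]
    (7,3)@(15, 7): e=[19,-7,16] → ·
    (5,4)@(11, 9): e=[15,21,-8] → ·
    (6,4)@(13, 9): e=[21,7,0] → █  [on edge]
    (7,4)@(15, 9): e=[27,-7,8] → ·
    (6,5)@(13, 11): e=[29,7,-8] → ·
    (7,5)@(15, 11): e=[35,-7,0] → ·  [on edge]
    (8,6)@(17, 13): e=[49,-21,0] → ·  [on edge]
    (9,7)@(19, 15): e=[63,-35,0] → ·  [on edge]
    (10,8)@(21, 17): e=[77,-49,0] → ·  [on edge]
  covered (4 px):
    · · · · · · · · · · ·
    · · · · · · · · · · ·
    · · · · · · █ · · · ·
    · · · · · █ █ · · · ·
    · · · · · · █ · · · ·
    · · · · · · · · · · ·
    · · · · · · · · · · ·
    · · · · · · · · · · ·
    · · · · · · · · · · ·
    · · · · · · · · · · ·
T3:
  2·area = 48  (B↔C swapped to make it positive)
  edge (12, 20)→(13, 7): d=(1,-13) top-left  bias=+0
  edge (13, 7)→(16, 16): d=(3,9) right/bottom  bias=-1
  edge (16, 16)→(12, 20): d=(-4,4) right/bottom  bias=-1
    (5,0)@(11, 1): e=[-32,0,80] → ·  [on edge]
    (6,3)@(13, 7): e=[0,0,48] → ·  [on edge]
    (6,4)@(13, 9): e=[2,6,40] → █
    (7,4)@(15, 9): e=[28,-12,32] → ·
    (6,5)@(13, 11): e=[4,12,32] → █
    (7,5)@(15, 11): e=[30,-6,24] → ·
    (10,5)@(21, 11): e=[108,-60,0] → ·  [on edge]
    (6,6)@(13, 13): e=[6,18,24] → █
    (7,6)@(15, 13): e=[32,0,16] → ·  [on edge]
    (9,6)@(19, 13): e=[84,-36,0] → ·  [on edge]
    (6,7)@(13, 15): e=[8,24,16] → █
    (7,7)@(15, 15): e=[34,6,8] → █
    (8,7)@(17, 15): e=[60,-12,0] → ·  [on edge]
    (7,8)@(15, 17): e=[36,12,0] → ·  [on edge]
    (6,9)@(13, 19): e=[12,36,0] → ·  [on edge]
    (8,9)@(17, 19): e=[64,0,-16] → ·  [on edge]
  covered (6 px):
    · · · · · · · · · · ·
    · · · · · · · · · · ·
    · · · · · · · · · · ·
    · · · · · · · · · · ·
    · · · · · · █ · · · ·
    · · · · · · █ · · · ·
    · · · · · · █ · · · ·
    · · · · · · █ █ · · ·
    · · · · · · █ · · · ·
    · · · · · · · · · · ·

Z-buffer (winner per pixel, '.' = empty):
  . . . . . . . . . . .
  . . . . . . . . . . .
  . . . . 1 1 2 . . . .
  . . 0 1 1 2 2 . . . .
  . 1 1 1 1 1 3 . . . .
  . 1 1 1 1 1 3 . . . .
  0 . 1 1 1 1 3 . . . .
  . . . 1 1 1 3 3 . . .
  . . . . . 1 3 . . . .
  . . . . . . . . . . .

Result: 2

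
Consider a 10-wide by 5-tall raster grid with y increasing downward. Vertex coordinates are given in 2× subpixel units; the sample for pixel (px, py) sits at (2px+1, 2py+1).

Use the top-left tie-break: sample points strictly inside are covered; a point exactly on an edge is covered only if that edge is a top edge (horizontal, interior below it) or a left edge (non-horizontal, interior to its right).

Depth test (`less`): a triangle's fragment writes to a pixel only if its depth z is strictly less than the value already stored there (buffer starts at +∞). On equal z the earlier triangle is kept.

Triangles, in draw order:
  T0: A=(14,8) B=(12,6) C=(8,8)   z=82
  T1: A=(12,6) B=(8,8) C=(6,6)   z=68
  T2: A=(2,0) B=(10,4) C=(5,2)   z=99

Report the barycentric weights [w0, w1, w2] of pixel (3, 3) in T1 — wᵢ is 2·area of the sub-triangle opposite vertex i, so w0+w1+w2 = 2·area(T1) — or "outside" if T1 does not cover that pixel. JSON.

T0:
  2·area = 12  (B↔C swapped to make it positive)
  edge (14, 8)→(8, 8): d=(-6,0) right/bottom  bias=-1
  edge (8, 8)→(12, 6): d=(4,-2) top-left  bias=+0
  edge (12, 6)→(14, 8): d=(2,2) right/bottom  bias=-1
    (3,0)@(7, 1): e=[42,-30,0] → ·  [on edge]
    (4,1)@(9, 3): e=[30,-18,0] → ·  [on edge]
    (5,2)@(11, 5): e=[18,-6,0] → ·  [on edge]
    (5,3)@(11, 7): e=[6,2,4] → █
    (6,3)@(13, 7): e=[6,6,0] → ·  [on edge]
    (5,4)@(11, 9): e=[-6,10,8] → ·
    (7,4)@(15, 9): e=[-6,18,0] → ·  [on edge]
  covered (1 px):
    · · · · · · · · · ·
    · · · · · · · · · ·
    · · · · · · · · · ·
    · · · · · █ · · · ·
    · · · · · · · · · ·
T1:
  2·area = 12
  edge (12, 6)→(8, 8): d=(-4,2) right/bottom  bias=-1
  edge (8, 8)→(6, 6): d=(-2,-2) top-left  bias=+0
  edge (6, 6)→(12, 6): d=(6,0) top-left  bias=+0
    (0,0)@(1, 1): e=[42,0,-30] → ·  [on edge]
    (1,1)@(3, 3): e=[30,0,-18] → ·  [on edge]
    (2,2)@(5, 5): e=[18,0,-6] → ·  [on edge]
    (3,3)@(7, 7): e=[6,0,6] → █  [on edge]
    (4,3)@(9, 7): e=[2,4,6] → █
    (5,3)@(11, 7): e=[-2,8,6] → ·
    (3,4)@(7, 9): e=[-2,-4,18] → ·
    (4,4)@(9, 9): e=[-6,0,18] → ·  [on edge]
  covered (2 px):
    · · · · · · · · · ·
    · · · · · · · · · ·
    · · · · · · · · · ·
    · · · █ █ · · · · ·
    · · · · · · · · · ·
T2:
  2·area = 4
  edge (2, 0)→(10, 4): d=(8,4) right/bottom  bias=-1
  edge (10, 4)→(5, 2): d=(-5,-2) top-left  bias=+0
  edge (5, 2)→(2, 0): d=(-3,-2) top-left  bias=+0
  covered (0 px):
    · · · · · · · · · ·
    · · · · · · · · · ·
    · · · · · · · · · ·
    · · · · · · · · · ·
    · · · · · · · · · ·

Final: [0,6,6]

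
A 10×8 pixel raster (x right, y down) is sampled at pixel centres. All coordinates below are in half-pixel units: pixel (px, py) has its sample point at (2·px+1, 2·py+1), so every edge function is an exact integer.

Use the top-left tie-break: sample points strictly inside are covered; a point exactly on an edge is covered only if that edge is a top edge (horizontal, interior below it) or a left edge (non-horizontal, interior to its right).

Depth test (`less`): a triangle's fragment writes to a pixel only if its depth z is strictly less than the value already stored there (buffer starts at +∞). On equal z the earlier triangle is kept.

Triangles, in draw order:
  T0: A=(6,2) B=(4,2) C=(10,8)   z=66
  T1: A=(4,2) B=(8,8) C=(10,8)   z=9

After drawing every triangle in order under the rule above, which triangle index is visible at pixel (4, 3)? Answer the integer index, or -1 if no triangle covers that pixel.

T0:
  2·area = 12  (B↔C swapped to make it positive)
  edge (6, 2)→(10, 8): d=(4,6) right/bottom  bias=-1
  edge (10, 8)→(4, 2): d=(-6,-6) top-left  bias=+0
  edge (4, 2)→(6, 2): d=(2,0) top-left  bias=+0
    (1,0)@(3, 1): e=[14,0,-2] → ·  [on edge]
    (2,1)@(5, 3): e=[10,0,2] → #  [on edge]
    (3,1)@(7, 3): e=[-2,12,2] → ·
    (2,2)@(5, 5): e=[18,-12,6] → ·
    (3,2)@(7, 5): e=[6,0,6] → #  [on edge]
    (4,2)@(9, 5): e=[-6,12,6] → ·
    (3,3)@(7, 7): e=[14,-12,10] → ·
    (4,3)@(9, 7): e=[2,0,10] → #  [on edge]
    (5,3)@(11, 7): e=[-10,12,10] → ·
    (4,4)@(9, 9): e=[10,-12,14] → ·
    (5,4)@(11, 9): e=[-2,0,14] → ·  [on edge]
    (6,5)@(13, 11): e=[-6,0,18] → ·  [on edge]
    (7,6)@(15, 13): e=[-10,0,22] → ·  [on edge]
    (8,7)@(17, 15): e=[-14,0,26] → ·  [on edge]
  covered (3 px):
    · · · · · · · · · ·
    · · # · · · · · · ·
    · · · # · · · · · ·
    · · · · # · · · · ·
    · · · · · · · · · ·
    · · · · · · · · · ·
    · · · · · · · · · ·
    · · · · · · · · · ·
T1:
  2·area = 12  (B↔C swapped to make it positive)
  edge (4, 2)→(10, 8): d=(6,6) right/bottom  bias=-1
  edge (10, 8)→(8, 8): d=(-2,0) right/bottom  bias=-1
  edge (8, 8)→(4, 2): d=(-4,-6) top-left  bias=+0
    (1,0)@(3, 1): e=[0,14,-2] → ·  [on edge]
    (2,1)@(5, 3): e=[0,10,2] → ·  [on edge]
    (3,2)@(7, 5): e=[0,6,6] → ·  [on edge]
    (4,3)@(9, 7): e=[0,2,10] → ·  [on edge]
    (5,4)@(11, 9): e=[0,-2,14] → ·  [on edge]
    (6,5)@(13, 11): e=[0,-6,18] → ·  [on edge]
    (7,6)@(15, 13): e=[0,-10,22] → ·  [on edge]
    (8,7)@(17, 15): e=[0,-14,26] → ·  [on edge]
  covered (0 px):
    · · · · · · · · · ·
    · · · · · · · · · ·
    · · · · · · · · · ·
    · · · · · · · · · ·
    · · · · · · · · · ·
    · · · · · · · · · ·
    · · · · · · · · · ·
    · · · · · · · · · ·

Z-buffer (winner per pixel, '.' = empty):
  . . . . . . . . . .
  . . 0 . . . . . . .
  . . . 0 . . . . . .
  . . . . 0 . . . . .
  . . . . . . . . . .
  . . . . . . . . . .
  . . . . . . . . . .
  . . . . . . . . . .

Answer: 0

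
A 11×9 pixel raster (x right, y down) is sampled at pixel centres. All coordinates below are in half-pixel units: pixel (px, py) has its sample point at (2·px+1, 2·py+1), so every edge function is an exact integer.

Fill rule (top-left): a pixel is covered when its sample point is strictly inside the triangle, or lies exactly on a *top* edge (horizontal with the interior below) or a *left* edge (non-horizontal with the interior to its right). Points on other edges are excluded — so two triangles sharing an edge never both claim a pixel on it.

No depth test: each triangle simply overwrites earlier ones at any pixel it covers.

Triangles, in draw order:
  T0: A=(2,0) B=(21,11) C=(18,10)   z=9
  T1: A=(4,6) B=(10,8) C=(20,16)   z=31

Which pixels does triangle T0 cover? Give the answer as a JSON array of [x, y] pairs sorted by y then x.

T0:
  2·area = 14
  edge (2, 0)→(21, 11): d=(19,11) right/bottom  bias=-1
  edge (21, 11)→(18, 10): d=(-3,-1) top-left  bias=+0
  edge (18, 10)→(2, 0): d=(-16,-10) top-left  bias=+0
    (3,1)@(7, 3): e=[2,10,2] → #
    (4,1)@(9, 3): e=[-20,12,22] → ·
    (1,2)@(3, 5): e=[84,0,-70] → ·  [on edge]
    (3,2)@(7, 5): e=[40,4,-30] → ·
    (4,3)@(9, 7): e=[56,0,-42] → ·  [on edge]
    (7,4)@(15, 9): e=[28,0,-14] → ·  [on edge]
    (8,4)@(17, 9): e=[6,2,6] → #
    (9,4)@(19, 9): e=[-16,4,26] → ·
    (8,5)@(17, 11): e=[44,-4,-26] → ·
    (10,5)@(21, 11): e=[0,0,14] → ·  [on edge]
  covered (2 px):
    · · · · · · · · · · ·
    · · · # · · · · · · ·
    · · · · · · · · · · ·
    · · · · · · · · · · ·
    · · · · · · · · # · ·
    · · · · · · · · · · ·
    · · · · · · · · · · ·
    · · · · · · · · · · ·
    · · · · · · · · · · ·
T1:
  2·area = 28
  edge (4, 6)→(10, 8): d=(6,2) right/bottom  bias=-1
  edge (10, 8)→(20, 16): d=(10,8) right/bottom  bias=-1
  edge (20, 16)→(4, 6): d=(-16,-10) top-left  bias=+0
    (0,2)@(1, 5): e=[0,42,-14] → ·  [on edge]
    (3,3)@(7, 7): e=[0,14,14] → ·  [on edge]
    (4,4)@(9, 9): e=[8,18,2] → #
    (5,4)@(11, 9): e=[4,2,22] → #
    (6,4)@(13, 9): e=[0,-14,42] → ·  [on edge]
    (4,5)@(9, 11): e=[20,38,-30] → ·
    (5,5)@(11, 11): e=[16,22,-10] → ·
    (6,5)@(13, 11): e=[12,6,10] → #
    (7,5)@(15, 11): e=[8,-10,30] → ·
    (9,5)@(19, 11): e=[0,-42,70] → ·  [on edge]
    (6,6)@(13, 13): e=[24,26,-22] → ·
  covered (3 px):
    · · · · · · · · · · ·
    · · · · · · · · · · ·
    · · · · · · · · · · ·
    · · · · · · · · · · ·
    · · · · # # · · · · ·
    · · · · · · # · · · ·
    · · · · · · · · · · ·
    · · · · · · · · · · ·
    · · · · · · · · · · ·

Answer: [[3,1],[8,4]]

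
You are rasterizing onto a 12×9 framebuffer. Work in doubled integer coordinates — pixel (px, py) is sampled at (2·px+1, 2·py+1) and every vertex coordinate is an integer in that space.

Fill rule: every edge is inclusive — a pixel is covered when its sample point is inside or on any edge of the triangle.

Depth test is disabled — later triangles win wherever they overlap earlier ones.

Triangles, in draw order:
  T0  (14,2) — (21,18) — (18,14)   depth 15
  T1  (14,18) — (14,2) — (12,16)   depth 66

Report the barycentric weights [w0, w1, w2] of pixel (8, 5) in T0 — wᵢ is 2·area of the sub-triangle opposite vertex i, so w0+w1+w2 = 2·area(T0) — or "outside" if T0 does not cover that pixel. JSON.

T0:
  2·area = 20
  edge (14, 2)→(21, 18): d=(7,16) inclusive
  edge (21, 18)→(18, 14): d=(-3,-4) inclusive
  edge (18, 14)→(14, 2): d=(-4,-12) inclusive
    (7,2)@(15, 5): e=[5,15,0] → █  [on edge]
    (8,2)@(17, 5): e=[-27,23,24] → ·
    (7,3)@(15, 7): e=[19,9,-8] → ·
    (8,4)@(17, 9): e=[1,11,8] → █
    (9,4)@(19, 9): e=[-31,19,32] → ·
    (8,5)@(17, 11): e=[15,5,0] → █  [on edge]
    (9,5)@(19, 11): e=[-17,13,24] → ·
    (8,6)@(17, 13): e=[29,-1,-8] → ·
    (9,7)@(19, 15): e=[11,1,8] → █
    (10,7)@(21, 15): e=[-21,9,32] → ·
    (9,8)@(19, 17): e=[25,-5,0] → ·  [on edge]
  covered (4 px):
    · · · · · · · · · · · ·
    · · · · · · · · · · · ·
    · · · · · · · █ · · · ·
    · · · · · · · · · · · ·
    · · · · · · · · █ · · ·
    · · · · · · · · █ · · ·
    · · · · · · · · · · · ·
    · · · · · · · · · █ · ·
    · · · · · · · · · · · ·
T1:
  2·area = 32  (B↔C swapped to make it positive)
  edge (14, 18)→(12, 16): d=(-2,-2) inclusive
  edge (12, 16)→(14, 2): d=(2,-14) inclusive
  edge (14, 2)→(14, 18): d=(0,16) inclusive
    (0,2)@(1, 5): e=[0,-176,208] → ·  [on edge]
    (1,3)@(3, 7): e=[0,-144,176] → ·  [on edge]
    (2,4)@(5, 9): e=[0,-112,144] → ·  [on edge]
    (6,4)@(13, 9): e=[16,0,16] → █  [on edge]
    (7,4)@(15, 9): e=[20,28,-16] → ·
    (3,5)@(7, 11): e=[0,-80,112] → ·  [on edge]
    (6,5)@(13, 11): e=[12,4,16] → █
    (7,5)@(15, 11): e=[16,32,-16] → ·
    (4,6)@(9, 13): e=[0,-48,80] → ·  [on edge]
    (6,6)@(13, 13): e=[8,8,16] → █
    (7,6)@(15, 13): e=[12,36,-16] → ·
    (5,7)@(11, 15): e=[0,-16,48] → ·  [on edge]
    (6,8)@(13, 17): e=[0,16,16] → █  [on edge]
  covered (5 px):
    · · · · · · · · · · · ·
    · · · · · · · · · · · ·
    · · · · · · · · · · · ·
    · · · · · · · · · · · ·
    · · · · · · █ · · · · ·
    · · · · · · █ · · · · ·
    · · · · · · █ · · · · ·
    · · · · · · █ · · · · ·
    · · · · · · █ · · · · ·

Answer: [5,0,15]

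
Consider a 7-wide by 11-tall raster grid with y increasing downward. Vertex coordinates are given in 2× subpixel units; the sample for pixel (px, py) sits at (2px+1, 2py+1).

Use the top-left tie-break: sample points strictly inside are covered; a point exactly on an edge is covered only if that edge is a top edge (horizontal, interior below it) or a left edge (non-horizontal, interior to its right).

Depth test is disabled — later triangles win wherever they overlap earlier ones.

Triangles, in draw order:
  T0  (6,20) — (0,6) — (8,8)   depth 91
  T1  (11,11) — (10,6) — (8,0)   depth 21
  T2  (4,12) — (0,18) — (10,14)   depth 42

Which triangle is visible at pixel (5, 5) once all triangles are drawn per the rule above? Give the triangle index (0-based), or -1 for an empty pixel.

T0:
  2·area = 100
  edge (6, 20)→(0, 6): d=(-6,-14) top-left  bias=+0
  edge (0, 6)→(8, 8): d=(8,2) right/bottom  bias=-1
  edge (8, 8)→(6, 20): d=(-2,12) right/bottom  bias=-1
    (0,3)@(1, 7): e=[8,6,86] → █
    (1,3)@(3, 7): e=[36,2,62] → █
    (2,3)@(5, 7): e=[64,-2,38] → ·
    (0,4)@(1, 9): e=[-4,22,82] → ·
    (1,4)@(3, 9): e=[24,18,58] → █
    (2,4)@(5, 9): e=[52,14,34] → █
    (3,4)@(7, 9): e=[80,10,10] → █
    (4,4)@(9, 9): e=[108,6,-14] → ·
    (1,5)@(3, 11): e=[12,34,54] → █
    (4,5)@(9, 11): e=[96,22,-18] → ·
    (1,6)@(3, 13): e=[0,50,50] → █  [on edge]
    (4,6)@(9, 13): e=[84,38,-22] → ·
  covered (13 px):
    · · · · · · ·
    · · · · · · ·
    · · · · · · ·
    █ █ · · · · ·
    · █ █ █ · · ·
    · █ █ █ · · ·
    · █ █ █ · · ·
    · · █ · · · ·
    · · █ · · · ·
    · · · · · · ·
    · · · · · · ·
T1:
  2·area = 4  (B↔C swapped to make it positive)
  edge (11, 11)→(8, 0): d=(-3,-11) top-left  bias=+0
  edge (8, 0)→(10, 6): d=(2,6) right/bottom  bias=-1
  edge (10, 6)→(11, 11): d=(1,5) right/bottom  bias=-1
    (4,0)@(9, 1): e=[8,-4,0] → ·  [on edge]
    (4,1)@(9, 3): e=[2,0,2] → ·  [on edge]
    (5,4)@(11, 9): e=[6,0,-2] → ·  [on edge]
    (5,5)@(11, 11): e=[0,4,0] → ·  [on edge]
    (6,7)@(13, 15): e=[10,0,-6] → ·  [on edge]
    (6,10)@(13, 21): e=[-8,12,0] → ·  [on edge]
  covered (0 px):
    · · · · · · ·
    · · · · · · ·
    · · · · · · ·
    · · · · · · ·
    · · · · · · ·
    · · · · · · ·
    · · · · · · ·
    · · · · · · ·
    · · · · · · ·
    · · · · · · ·
    · · · · · · ·
T2:
  2·area = 44  (B↔C swapped to make it positive)
  edge (4, 12)→(10, 14): d=(6,2) right/bottom  bias=-1
  edge (10, 14)→(0, 18): d=(-10,4) right/bottom  bias=-1
  edge (0, 18)→(4, 12): d=(4,-6) top-left  bias=+0
    (0,5)@(1, 11): e=[0,66,-22] → ·  [on edge]
    (2,6)@(5, 13): e=[4,30,10] → █
    (3,6)@(7, 13): e=[0,22,22] → ·  [on edge]
    (1,7)@(3, 15): e=[20,18,6] → █
    (3,7)@(7, 15): e=[12,2,30] → █
    (4,7)@(9, 15): e=[8,-6,42] → ·
    (6,7)@(13, 15): e=[0,-22,66] → ·  [on edge]
    (0,8)@(1, 17): e=[36,6,2] → █
    (1,8)@(3, 17): e=[32,-2,14] → ·
    (2,8)@(5, 17): e=[28,-10,26] → ·
    (3,8)@(7, 17): e=[24,-18,38] → ·
    (0,9)@(1, 19): e=[48,-14,10] → ·
  covered (5 px):
    · · · · · · ·
    · · · · · · ·
    · · · · · · ·
    · · · · · · ·
    · · · · · · ·
    · · · · · · ·
    · · █ · · · ·
    · █ █ █ · · ·
    █ · · · · · ·
    · · · · · · ·
    · · · · · · ·

Z-buffer (winner per pixel, '.' = empty):
  . . . . . . .
  . . . . . . .
  . . . . . . .
  0 0 . . . . .
  . 0 0 0 . . .
  . 0 0 0 . . .
  . 0 2 0 . . .
  . 2 2 2 . . .
  2 . 0 . . . .
  . . . . . . .
  . . . . . . .

Result: -1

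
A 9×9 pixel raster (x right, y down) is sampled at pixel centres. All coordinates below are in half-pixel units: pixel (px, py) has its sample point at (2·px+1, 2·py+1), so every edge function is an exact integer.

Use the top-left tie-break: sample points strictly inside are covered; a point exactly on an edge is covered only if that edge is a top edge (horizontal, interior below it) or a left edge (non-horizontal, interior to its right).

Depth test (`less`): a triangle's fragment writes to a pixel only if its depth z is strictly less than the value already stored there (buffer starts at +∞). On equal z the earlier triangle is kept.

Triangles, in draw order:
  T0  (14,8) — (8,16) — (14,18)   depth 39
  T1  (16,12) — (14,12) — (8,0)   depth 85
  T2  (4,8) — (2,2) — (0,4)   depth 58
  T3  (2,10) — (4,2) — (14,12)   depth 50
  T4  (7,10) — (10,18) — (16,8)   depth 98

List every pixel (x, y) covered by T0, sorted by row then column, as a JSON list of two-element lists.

T0:
  2·area = 60  (B↔C swapped to make it positive)
  edge (14, 8)→(14, 18): d=(0,10) right/bottom  bias=-1
  edge (14, 18)→(8, 16): d=(-6,-2) top-left  bias=+0
  edge (8, 16)→(14, 8): d=(6,-8) top-left  bias=+0
    (6,5)@(13, 11): e=[10,40,10] → X
    (7,5)@(15, 11): e=[-10,44,26] → .
    (5,6)@(11, 13): e=[30,24,6] → X
    (7,6)@(15, 13): e=[-10,32,38] → .
    (2,7)@(5, 15): e=[90,0,-30] → .  [on edge]
    (4,7)@(9, 15): e=[50,8,2] → X
    (7,7)@(15, 15): e=[-10,20,50] → .
    (4,8)@(9, 17): e=[50,-4,14] → .
    (5,8)@(11, 17): e=[30,0,30] → X  [on edge]
    (7,8)@(15, 17): e=[-10,8,62] → .
  covered (8 px):
    . . . . . . . . .
    . . . . . . . . .
    . . . . . . . . .
    . . . . . . . . .
    . . . . . . . . .
    . . . . . . X . .
    . . . . . X X . .
    . . . . X X X . .
    . . . . . X X . .
T1:
  2·area = 24
  edge (16, 12)→(14, 12): d=(-2,0) right/bottom  bias=-1
  edge (14, 12)→(8, 0): d=(-6,-12) top-left  bias=+0
  edge (8, 0)→(16, 12): d=(8,12) right/bottom  bias=-1
    (5,2)@(11, 5): e=[14,6,4] → X
    (6,2)@(13, 5): e=[14,30,-20] → .
    (5,3)@(11, 7): e=[10,-6,20] → .
    (6,4)@(13, 9): e=[6,6,12] → X
    (7,4)@(15, 9): e=[6,30,-12] → .
    (6,5)@(13, 11): e=[2,-6,28] → .
    (7,5)@(15, 11): e=[2,18,4] → X
    (8,5)@(17, 11): e=[2,42,-20] → .
    (7,6)@(15, 13): e=[-2,6,20] → .
  covered (3 px):
    . . . . . . . . .
    . . . . . . . . .
    . . . . . X . . .
    . . . . . . . . .
    . . . . . . X . .
    . . . . . . . X .
    . . . . . . . . .
    . . . . . . . . .
    . . . . . . . . .
T2:
  2·area = 16  (B↔C swapped to make it positive)
  edge (4, 8)→(0, 4): d=(-4,-4) top-left  bias=+0
  edge (0, 4)→(2, 2): d=(2,-2) top-left  bias=+0
  edge (2, 2)→(4, 8): d=(2,6) right/bottom  bias=-1
    (1,0)@(3, 1): e=[24,0,-8] → .  [on edge]
    (0,1)@(1, 3): e=[8,0,8] → X  [on edge]
    (1,1)@(3, 3): e=[16,4,-4] → .
    (0,2)@(1, 5): e=[0,4,12] → X  [on edge]
    (1,2)@(3, 5): e=[8,8,0] → .  [on edge]
    (0,3)@(1, 7): e=[-8,8,16] → .
    (1,3)@(3, 7): e=[0,12,4] → X  [on edge]
    (2,3)@(5, 7): e=[8,16,-8] → .
    (1,4)@(3, 9): e=[-8,16,8] → .
    (2,4)@(5, 9): e=[0,20,-4] → .  [on edge]
    (2,5)@(5, 11): e=[-8,24,0] → .  [on edge]
    (3,5)@(7, 11): e=[0,28,-12] → .  [on edge]
    (4,6)@(9, 13): e=[0,36,-20] → .  [on edge]
    (5,7)@(11, 15): e=[0,44,-28] → .  [on edge]
    (3,8)@(7, 17): e=[-24,40,0] → .  [on edge]
    (6,8)@(13, 17): e=[0,52,-36] → .  [on edge]
  covered (3 px):
    . . . . . . . . .
    X . . . . . . . .
    X . . . . . . . .
    . X . . . . . . .
    . . . . . . . . .
    . . . . . . . . .
    . . . . . . . . .
    . . . . . . . . .
    . . . . . . . . .
T3:
  2·area = 100
  edge (2, 10)→(4, 2): d=(2,-8) top-left  bias=+0
  edge (4, 2)→(14, 12): d=(10,10) right/bottom  bias=-1
  edge (14, 12)→(2, 10): d=(-12,-2) top-left  bias=+0
    (1,0)@(3, 1): e=[-10,0,110] → .  [on edge]
    (2,1)@(5, 3): e=[10,0,90] → .  [on edge]
    (2,2)@(5, 5): e=[14,20,66] → X
    (3,2)@(7, 5): e=[30,0,70] → .  [on edge]
    (1,3)@(3, 7): e=[2,60,38] → X
    (3,3)@(7, 7): e=[34,20,46] → X
    (4,3)@(9, 7): e=[50,0,50] → .  [on edge]
    (1,4)@(3, 9): e=[6,80,14] → X
    (4,4)@(9, 9): e=[54,20,26] → X
    (5,4)@(11, 9): e=[70,0,30] → .  [on edge]
    (1,5)@(3, 11): e=[10,100,-10] → .
    (2,5)@(5, 11): e=[26,80,-6] → .
    (6,5)@(13, 11): e=[90,0,10] → .  [on edge]
    (7,6)@(15, 13): e=[110,0,-10] → .  [on edge]
    (8,7)@(17, 15): e=[130,0,-30] → .  [on edge]
  covered (10 px):
    . . . . . . . . .
    . . . . . . . . .
    . . X . . . . . .
    . X X X . . . . .
    . X X X X . . . .
    . . . . X X . . .
    . . . . . . . . .
    . . . . . . . . .
    . . . . . . . . .
T4:
  2·area = 78  (B↔C swapped to make it positive)
  edge (7, 10)→(16, 8): d=(9,-2) top-left  bias=+0
  edge (16, 8)→(10, 18): d=(-6,10) right/bottom  bias=-1
  edge (10, 18)→(7, 10): d=(-3,-8) top-left  bias=+0
    (6,4)@(13, 9): e=[3,24,51] → X
    (7,4)@(15, 9): e=[7,4,67] → X
    (8,4)@(17, 9): e=[11,-16,83] → .
    (4,5)@(9, 11): e=[13,52,13] → X
    (5,5)@(11, 11): e=[17,32,29] → X
    (7,5)@(15, 11): e=[25,-8,61] → .
    (4,6)@(9, 13): e=[31,40,7] → X
    (6,6)@(13, 13): e=[39,0,39] → .  [on edge]
    (4,7)@(9, 15): e=[49,28,1] → X
    (6,7)@(13, 15): e=[57,-12,33] → .
    (4,8)@(9, 17): e=[67,16,-5] → .
    (5,8)@(11, 17): e=[71,-4,11] → .
  covered (9 px):
    . . . . . . . . .
    . . . . . . . . .
    . . . . . . . . .
    . . . . . . . . .
    . . . . . . X X .
    . . . . X X X . .
    . . . . X X . . .
    . . . . X X . . .
    . . . . . . . . .

Result: [[6,5],[5,6],[6,6],[4,7],[5,7],[6,7],[5,8],[6,8]]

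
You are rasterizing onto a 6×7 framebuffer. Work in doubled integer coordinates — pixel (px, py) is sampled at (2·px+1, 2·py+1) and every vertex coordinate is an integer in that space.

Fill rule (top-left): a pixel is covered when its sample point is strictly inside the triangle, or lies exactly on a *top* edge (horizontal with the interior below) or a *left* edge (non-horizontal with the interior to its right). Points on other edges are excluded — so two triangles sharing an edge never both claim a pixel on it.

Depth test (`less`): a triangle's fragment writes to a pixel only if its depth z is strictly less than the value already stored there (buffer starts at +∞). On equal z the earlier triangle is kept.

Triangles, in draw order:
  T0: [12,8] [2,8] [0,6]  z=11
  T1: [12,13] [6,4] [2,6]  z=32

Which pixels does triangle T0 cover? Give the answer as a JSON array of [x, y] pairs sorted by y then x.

T0:
  2·area = 20
  edge (12, 8)→(2, 8): d=(-10,0) right/bottom  bias=-1
  edge (2, 8)→(0, 6): d=(-2,-2) top-left  bias=+0
  edge (0, 6)→(12, 8): d=(12,2) right/bottom  bias=-1
    (0,3)@(1, 7): e=[10,0,10] → █  [on edge]
    (1,3)@(3, 7): e=[10,4,6] → █
    (2,3)@(5, 7): e=[10,8,2] → █
    (3,3)@(7, 7): e=[10,12,-2] → ·
    (0,4)@(1, 9): e=[-10,-4,34] → ·
    (1,4)@(3, 9): e=[-10,0,30] → ·  [on edge]
    (2,4)@(5, 9): e=[-10,4,26] → ·
    (2,5)@(5, 11): e=[-30,0,50] → ·  [on edge]
    (3,6)@(7, 13): e=[-50,0,70] → ·  [on edge]
  covered (3 px):
    · · · · · ·
    · · · · · ·
    · · · · · ·
    █ █ █ · · ·
    · · · · · ·
    · · · · · ·
    · · · · · ·
T1:
  2·area = 48  (B↔C swapped to make it positive)
  edge (12, 13)→(2, 6): d=(-10,-7) top-left  bias=+0
  edge (2, 6)→(6, 4): d=(4,-2) top-left  bias=+0
  edge (6, 4)→(12, 13): d=(6,9) right/bottom  bias=-1
    (2,2)@(5, 5): e=[31,2,15] → █
    (3,2)@(7, 5): e=[45,6,-3] → ·
    (2,3)@(5, 7): e=[11,10,27] → █
    (3,3)@(7, 7): e=[25,14,9] → █
    (4,3)@(9, 7): e=[39,18,-9] → ·
    (2,4)@(5, 9): e=[-9,18,39] → ·
    (3,4)@(7, 9): e=[5,22,21] → █
    (4,4)@(9, 9): e=[19,26,3] → █
    (5,4)@(11, 9): e=[33,30,-15] → ·
    (3,5)@(7, 11): e=[-15,30,33] → ·
    (4,5)@(9, 11): e=[-1,34,15] → ·
  covered (5 px):
    · · · · · ·
    · · · · · ·
    · · █ · · ·
    · · █ █ · ·
    · · · █ █ ·
    · · · · · ·
    · · · · · ·

Result: [[0,3],[1,3],[2,3]]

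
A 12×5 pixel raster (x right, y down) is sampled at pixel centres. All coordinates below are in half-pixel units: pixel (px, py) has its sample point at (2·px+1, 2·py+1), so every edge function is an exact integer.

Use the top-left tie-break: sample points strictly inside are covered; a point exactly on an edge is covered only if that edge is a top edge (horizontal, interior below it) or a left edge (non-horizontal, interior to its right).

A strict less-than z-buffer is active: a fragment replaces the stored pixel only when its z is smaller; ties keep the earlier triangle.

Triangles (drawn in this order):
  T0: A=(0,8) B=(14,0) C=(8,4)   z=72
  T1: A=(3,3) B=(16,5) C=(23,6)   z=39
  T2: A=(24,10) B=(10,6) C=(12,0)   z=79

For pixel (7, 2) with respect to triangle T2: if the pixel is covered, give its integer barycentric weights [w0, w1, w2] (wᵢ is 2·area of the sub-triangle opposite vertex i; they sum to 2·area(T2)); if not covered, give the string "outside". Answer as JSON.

T0:
  2·area = 8
  edge (0, 8)→(14, 0): d=(14,-8) top-left  bias=+0
  edge (14, 0)→(8, 4): d=(-6,4) right/bottom  bias=-1
  edge (8, 4)→(0, 8): d=(-8,4) right/bottom  bias=-1
    (4,1)@(9, 3): e=[2,2,4] → #
    (5,1)@(11, 3): e=[18,-6,-4] → ·
    (4,2)@(9, 5): e=[30,-10,-12] → ·
  covered (1 px):
    · · · · · · · · · · · ·
    · · · · # · · · · · · ·
    · · · · · · · · · · · ·
    · · · · · · · · · · · ·
    · · · · · · · · · · · ·
T1:
  2·area = 1  (B↔C swapped to make it positive)
  edge (3, 3)→(23, 6): d=(20,3) right/bottom  bias=-1
  edge (23, 6)→(16, 5): d=(-7,-1) top-left  bias=+0
  edge (16, 5)→(3, 3): d=(-13,-2) top-left  bias=+0
    (1,1)@(3, 3): e=[0,1,0] → ·  [on edge]
  covered (0 px):
    · · · · · · · · · · · ·
    · · · · · · · · · · · ·
    · · · · · · · · · · · ·
    · · · · · · · · · · · ·
    · · · · · · · · · · · ·
T2:
  2·area = 92
  edge (24, 10)→(10, 6): d=(-14,-4) top-left  bias=+0
  edge (10, 6)→(12, 0): d=(2,-6) top-left  bias=+0
  edge (12, 0)→(24, 10): d=(12,10) right/bottom  bias=-1
    (6,0)@(13, 1): e=[82,8,2] → #
    (7,0)@(15, 1): e=[90,20,-18] → ·
    (5,1)@(11, 3): e=[46,0,46] → #  [on edge]
    (7,1)@(15, 3): e=[62,24,6] → #
    (8,1)@(17, 3): e=[70,36,-14] → ·
    (5,2)@(11, 5): e=[18,4,70] → #
    (8,2)@(17, 5): e=[42,40,10] → #
    (9,2)@(19, 5): e=[50,52,-10] → ·
    (5,3)@(11, 7): e=[-10,8,94] → ·
    (6,3)@(13, 7): e=[-2,20,74] → ·
    (7,3)@(15, 7): e=[6,32,54] → #
    (9,3)@(19, 7): e=[22,56,14] → #
    (4,4)@(9, 9): e=[-46,0,138] → ·  [on edge]
  covered (12 px):
    · · · · · · # · · · · ·
    · · · · · # # # · · · ·
    · · · · · # # # # · · ·
    · · · · · · · # # # · ·
    · · · · · · · · · · # ·

Final: [28,30,34]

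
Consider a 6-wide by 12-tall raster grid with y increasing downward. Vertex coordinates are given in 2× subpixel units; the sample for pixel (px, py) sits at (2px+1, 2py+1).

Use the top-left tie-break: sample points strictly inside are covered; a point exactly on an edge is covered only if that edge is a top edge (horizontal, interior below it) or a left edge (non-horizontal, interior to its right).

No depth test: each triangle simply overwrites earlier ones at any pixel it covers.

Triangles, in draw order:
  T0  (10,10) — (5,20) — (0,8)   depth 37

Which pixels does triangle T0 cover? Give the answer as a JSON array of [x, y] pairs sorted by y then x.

T0:
  2·area = 110
  edge (10, 10)→(5, 20): d=(-5,10) right/bottom  bias=-1
  edge (5, 20)→(0, 8): d=(-5,-12) top-left  bias=+0
  edge (0, 8)→(10, 10): d=(10,2) right/bottom  bias=-1
    (0,4)@(1, 9): e=[95,7,8] → █
    (1,4)@(3, 9): e=[75,31,4] → █
    (2,4)@(5, 9): e=[55,55,0] → ·  [on edge]
    (0,5)@(1, 11): e=[85,-3,28] → ·
    (1,5)@(3, 11): e=[65,21,24] → █
    (2,5)@(5, 11): e=[45,45,20] → █
    (3,5)@(7, 11): e=[25,69,16] → █
    (4,5)@(9, 11): e=[5,93,12] → █
    (5,5)@(11, 11): e=[-15,117,8] → ·
    (1,6)@(3, 13): e=[55,11,44] → █
    (4,6)@(9, 13): e=[-5,83,32] → ·
    (1,7)@(3, 15): e=[45,1,64] → █
  covered (14 px):
    · · · · · ·
    · · · · · ·
    · · · · · ·
    · · · · · ·
    █ █ · · · ·
    · █ █ █ █ ·
    · █ █ █ · ·
    · █ █ █ · ·
    · · █ · · ·
    · · █ · · ·
    · · · · · ·
    · · · · · ·

Answer: [[0,4],[1,4],[1,5],[2,5],[3,5],[4,5],[1,6],[2,6],[3,6],[1,7],[2,7],[3,7],[2,8],[2,9]]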